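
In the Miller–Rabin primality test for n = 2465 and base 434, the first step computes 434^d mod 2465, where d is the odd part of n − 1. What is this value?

144

n − 1 = 2464 = 2^5 · 77, so s = 5 and d = 77.
Repeated squaring mod 2465: 434^1 ≡ 434, 434^2 ≡ 1016, 434^4 ≡ 1886, 434^8 ≡ 1, 434^16 ≡ 1, 434^32 ≡ 1, 434^64 ≡ 1.
77 = 64 + 8 + 4 + 1, so 434^77 ≡ 1·1·1886·434 ≡ 144 (mod 2465).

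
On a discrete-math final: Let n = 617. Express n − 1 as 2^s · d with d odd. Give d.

77

Halving: 616 → 308 → 154 → 77; 77 is odd.
So 616 = 2^3 · 77.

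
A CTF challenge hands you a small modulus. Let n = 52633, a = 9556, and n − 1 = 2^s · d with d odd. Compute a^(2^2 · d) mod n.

n − 1 = 52632 = 2^3 · 6579, so s = 3 and d = 6579.
x_0 = 9556^6579 mod 52633 = 42435.
x_1 = 42435^2 mod 52633 = 49029.
x_2 = 49029^2 mod 52633 = 41098.

41098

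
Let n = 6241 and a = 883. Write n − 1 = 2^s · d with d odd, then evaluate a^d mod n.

n − 1 = 6240 = 2^5 · 195, so s = 5 and d = 195.
883^195 mod 6241 = 4186.

4186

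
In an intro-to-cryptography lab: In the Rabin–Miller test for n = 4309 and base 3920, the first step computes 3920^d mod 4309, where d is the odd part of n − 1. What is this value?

n − 1 = 4308 = 2^2 · 1077, so s = 2 and d = 1077.
3920^1077 mod 4309 = 3288.

3288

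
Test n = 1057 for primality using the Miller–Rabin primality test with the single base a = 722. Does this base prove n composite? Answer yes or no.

n − 1 = 1056 = 2^5 · 33, so s = 5 and d = 33.
Repeated squaring mod 1057: 722^1 ≡ 722, 722^2 ≡ 183, 722^4 ≡ 722, 722^8 ≡ 183, 722^16 ≡ 722, 722^32 ≡ 183.
33 = 32 + 1, so 722^33 ≡ 183·722 ≡ 1 (mod 1057).
x_0 = 722^33 mod 1057 = 1.
x_0 = 1, so 722 is not a witness.

no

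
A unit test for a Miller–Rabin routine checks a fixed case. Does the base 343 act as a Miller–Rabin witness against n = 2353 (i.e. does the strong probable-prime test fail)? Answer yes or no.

n − 1 = 2352 = 2^4 · 147, so s = 4 and d = 147.
x_0 = 343^147 mod 2353 = 2010.
x_0 is neither 1 nor 2352, so continue squaring.
x_1 = 2010^2 mod 2353 = 2352.
x_1 ≡ −1, so 343 is not a witness.

no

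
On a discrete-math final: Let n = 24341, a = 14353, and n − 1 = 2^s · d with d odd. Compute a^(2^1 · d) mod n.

n − 1 = 24340 = 2^2 · 6085, so s = 2 and d = 6085.
Repeated squaring mod 24341: 14353^1 ≡ 14353, 14353^2 ≡ 10726, 14353^4 ≡ 11510, 14353^8 ≡ 16378, 14353^16 ≡ 1064, 14353^32 ≡ 12410, 14353^64 ≡ 2593, 14353^128 ≡ 5533, 14353^256 ≡ 17452, 14353^512 ≡ 17712, 14353^1024 ≡ 8136, 14353^2048 ≡ 11317, 14353^4096 ≡ 16488.
6085 = 4096 + 1024 + 512 + 256 + 128 + 64 + 4 + 1, so 14353^6085 ≡ 16488·8136·17712·17452·5533·2593·11510·14353 ≡ 7708 (mod 24341).
x_0 = 7708.
x_1 = 7708^2 mod 24341 = 21224.

21224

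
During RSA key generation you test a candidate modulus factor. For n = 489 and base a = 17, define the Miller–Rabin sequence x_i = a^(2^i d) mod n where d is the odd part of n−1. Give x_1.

295

n − 1 = 488 = 2^3 · 61, so s = 3 and d = 61.
x_0 = 17^61 mod 489 = 191.
x_1 = 191^2 mod 489 = 295.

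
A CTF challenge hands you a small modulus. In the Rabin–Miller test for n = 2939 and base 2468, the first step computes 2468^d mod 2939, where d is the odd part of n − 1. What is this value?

2938

n − 1 = 2938 = 2^1 · 1469, so s = 1 and d = 1469.
Repeated squaring mod 2939: 2468^1 ≡ 2468, 2468^2 ≡ 1416, 2468^4 ≡ 658, 2468^8 ≡ 931, 2468^16 ≡ 2695, 2468^32 ≡ 756, 2468^64 ≡ 1370, 2468^128 ≡ 1818, 2468^256 ≡ 1688, 2468^512 ≡ 1453, 2468^1024 ≡ 1007.
1469 = 1024 + 256 + 128 + 32 + 16 + 8 + 4 + 1, so 2468^1469 ≡ 1007·1688·1818·756·2695·931·658·2468 ≡ 2938 (mod 2939).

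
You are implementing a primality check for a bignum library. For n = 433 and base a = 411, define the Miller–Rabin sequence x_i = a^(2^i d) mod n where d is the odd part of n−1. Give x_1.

n − 1 = 432 = 2^4 · 27, so s = 4 and d = 27.
x_0 = 411^27 mod 433 = 432.
x_1 = 432^2 mod 433 = 1.

1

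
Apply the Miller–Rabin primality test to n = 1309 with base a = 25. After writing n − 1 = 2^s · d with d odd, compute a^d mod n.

n − 1 = 1308 = 2^2 · 327, so s = 2 and d = 327.
25^327 mod 1309 = 372.

372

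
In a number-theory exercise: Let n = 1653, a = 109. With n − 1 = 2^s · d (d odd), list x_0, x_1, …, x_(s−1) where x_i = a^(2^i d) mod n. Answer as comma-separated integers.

376, 871

n − 1 = 1652 = 2^2 · 413, so s = 2 and d = 413.
x_0 = 109^413 mod 1653 = 376.
x_1 = 376^2 mod 1653 = 871.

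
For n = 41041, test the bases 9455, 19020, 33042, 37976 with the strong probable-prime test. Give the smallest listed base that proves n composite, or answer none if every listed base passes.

n − 1 = 41040 = 2^4 · 2565, so s = 4 and d = 2565.
Base 9455: x_0 = 9455^2565 mod 41041 = 41040. x_0 = 41040 ≡ −1, so 9455 is not a witness.
Base 19020: x_0 = 19020^2565 mod 41041 = 1. x_0 = 1, so 19020 is not a witness.
Base 33042: x_0 = 33042^2565 mod 41041 = 1. x_0 = 1, so 33042 is not a witness.
Base 37976: x_0 = 37976^2565 mod 41041 = 1. x_0 = 1, so 37976 is not a witness.
No listed base is a witness for 41041.

none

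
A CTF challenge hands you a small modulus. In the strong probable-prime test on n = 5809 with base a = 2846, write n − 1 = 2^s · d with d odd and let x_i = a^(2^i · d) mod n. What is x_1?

396

n − 1 = 5808 = 2^4 · 363, so s = 4 and d = 363.
Repeated squaring mod 5809: 2846^1 ≡ 2846, 2846^2 ≡ 1970, 2846^4 ≡ 488, 2846^8 ≡ 5784, 2846^16 ≡ 625, 2846^32 ≡ 1422, 2846^64 ≡ 552, 2846^128 ≡ 2636, 2846^256 ≡ 932.
363 = 256 + 64 + 32 + 8 + 2 + 1, so 2846^363 ≡ 932·552·1422·5784·1970·2846 ≡ 2230 (mod 5809).
x_0 = 2230.
x_1 = 2230^2 mod 5809 = 396.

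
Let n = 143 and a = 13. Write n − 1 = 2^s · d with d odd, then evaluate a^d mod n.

n − 1 = 142 = 2^1 · 71, so s = 1 and d = 71.
Repeated squaring mod 143: 13^1 ≡ 13, 13^2 ≡ 26, 13^4 ≡ 104, 13^8 ≡ 91, 13^16 ≡ 130, 13^32 ≡ 26, 13^64 ≡ 104.
71 = 64 + 4 + 2 + 1, so 13^71 ≡ 104·104·26·13 ≡ 13 (mod 143).

13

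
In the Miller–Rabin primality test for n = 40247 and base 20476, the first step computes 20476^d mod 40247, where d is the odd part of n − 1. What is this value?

n − 1 = 40246 = 2^1 · 20123, so s = 1 and d = 20123.
20476^20123 mod 40247 = 19431.

19431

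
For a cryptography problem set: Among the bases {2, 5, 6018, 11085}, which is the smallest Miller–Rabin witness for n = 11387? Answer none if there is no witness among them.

n − 1 = 11386 = 2^1 · 5693, so s = 1 and d = 5693.
Base 2: x_0 = 2^5693 mod 11387 = 689. x_0 ∉ {1, 11386} and s = 1, so 2 is a Miller–Rabin witness and 11387 is composite.
Base 5: x_0 = 5^5693 mod 11387 = 3234. x_0 ∉ {1, 11386} and s = 1, so 5 is a Miller–Rabin witness and 11387 is composite.
Base 6018: x_0 = 6018^5693 mod 11387 = 8319. x_0 ∉ {1, 11386} and s = 1, so 6018 is a Miller–Rabin witness and 11387 is composite.
Base 11085: x_0 = 11085^5693 mod 11387 = 11302. x_0 ∉ {1, 11386} and s = 1, so 11085 is a Miller–Rabin witness and 11387 is composite.
The smallest witness among the given bases is 2.

2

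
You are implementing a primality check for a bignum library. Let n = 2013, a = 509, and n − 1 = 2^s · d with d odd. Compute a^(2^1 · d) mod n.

n − 1 = 2012 = 2^2 · 503, so s = 2 and d = 503.
x_0 = 509^503 mod 2013 = 764.
x_1 = 764^2 mod 2013 = 1939.

1939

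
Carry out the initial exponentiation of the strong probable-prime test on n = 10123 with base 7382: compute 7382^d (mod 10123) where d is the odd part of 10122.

n − 1 = 10122 = 2^1 · 5061, so s = 1 and d = 5061.
7382^5061 mod 10123 = 3720.

3720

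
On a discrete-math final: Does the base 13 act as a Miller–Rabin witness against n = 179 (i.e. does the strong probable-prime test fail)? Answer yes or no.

n − 1 = 178 = 2^1 · 89, so s = 1 and d = 89.
x_0 = 13^89 mod 179 = 1.
x_0 = 1, so 13 is not a witness.

no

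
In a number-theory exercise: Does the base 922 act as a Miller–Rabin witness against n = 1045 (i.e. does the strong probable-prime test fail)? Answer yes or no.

n − 1 = 1044 = 2^2 · 261, so s = 2 and d = 261.
x_0 = 922^261 mod 1045 = 702.
x_0 is neither 1 nor 1044, so continue squaring.
x_1 = 702^2 mod 1045 = 609.
Reached i = s−1 = 1 without hitting −1: 922 is a Miller–Rabin witness and 1045 is composite.

yes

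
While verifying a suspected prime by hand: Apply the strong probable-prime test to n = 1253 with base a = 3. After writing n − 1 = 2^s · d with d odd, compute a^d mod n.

773

n − 1 = 1252 = 2^2 · 313, so s = 2 and d = 313.
3^313 mod 1253 = 773.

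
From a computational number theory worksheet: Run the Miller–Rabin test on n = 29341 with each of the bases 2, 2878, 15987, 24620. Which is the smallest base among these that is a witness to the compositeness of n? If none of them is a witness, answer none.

none

n − 1 = 29340 = 2^2 · 7335, so s = 2 and d = 7335.
Base 2: x_0 = 2^7335 mod 29341 = 26424. x_0 is neither 1 nor 29340, so continue squaring. x_1 = 26424^2 mod 29341 = 29340. x_1 ≡ −1, so 2 is not a witness.
Base 2878: x_0 = 2878^7335 mod 29341 = 15361. x_0 is neither 1 nor 29340, so continue squaring. x_1 = 15361^2 mod 29341 = 29340. x_1 ≡ −1, so 2878 is not a witness.
Base 15987: x_0 = 15987^7335 mod 29341 = 29340. x_0 = 29340 ≡ −1, so 15987 is not a witness.
Base 24620: x_0 = 24620^7335 mod 29341 = 10847. x_0 is neither 1 nor 29340, so continue squaring. x_1 = 10847^2 mod 29341 = 29340. x_1 ≡ −1, so 24620 is not a witness.
No listed base is a witness for 29341.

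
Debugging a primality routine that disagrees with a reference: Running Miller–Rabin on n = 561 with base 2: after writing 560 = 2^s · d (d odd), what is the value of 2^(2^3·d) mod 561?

1

n − 1 = 560 = 2^4 · 35, so s = 4 and d = 35.
x_0 = 2^35 mod 561 = 263.
x_1 = 263^2 mod 561 = 166.
x_2 = 166^2 mod 561 = 67.
x_3 = 67^2 mod 561 = 1.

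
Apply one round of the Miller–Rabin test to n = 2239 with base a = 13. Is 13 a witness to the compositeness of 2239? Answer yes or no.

n − 1 = 2238 = 2^1 · 1119, so s = 1 and d = 1119.
Repeated squaring mod 2239: 13^1 ≡ 13, 13^2 ≡ 169, 13^4 ≡ 1693, 13^8 ≡ 329, 13^16 ≡ 769, 13^32 ≡ 265, 13^64 ≡ 816, 13^128 ≡ 873, 13^256 ≡ 869, 13^512 ≡ 618, 13^1024 ≡ 1294.
1119 = 1024 + 64 + 16 + 8 + 4 + 2 + 1, so 13^1119 ≡ 1294·816·769·329·1693·169·13 ≡ 1 (mod 2239).
x_0 = 13^1119 mod 2239 = 1.
x_0 = 1, so 13 is not a witness.

no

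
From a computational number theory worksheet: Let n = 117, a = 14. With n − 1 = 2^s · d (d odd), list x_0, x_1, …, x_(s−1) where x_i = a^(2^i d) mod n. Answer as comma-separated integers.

92, 40

n − 1 = 116 = 2^2 · 29, so s = 2 and d = 29.
x_0 = 14^29 mod 117 = 92.
x_1 = 92^2 mod 117 = 40.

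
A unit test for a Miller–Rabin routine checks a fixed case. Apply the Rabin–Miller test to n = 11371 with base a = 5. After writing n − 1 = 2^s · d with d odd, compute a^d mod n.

4322

n − 1 = 11370 = 2^1 · 5685, so s = 1 and d = 5685.
5^5685 mod 11371 = 4322.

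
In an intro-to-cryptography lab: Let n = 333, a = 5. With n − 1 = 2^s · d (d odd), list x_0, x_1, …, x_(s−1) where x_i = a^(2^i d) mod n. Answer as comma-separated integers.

2, 4

n − 1 = 332 = 2^2 · 83, so s = 2 and d = 83.
x_0 = 5^83 mod 333 = 2.
x_1 = 2^2 mod 333 = 4.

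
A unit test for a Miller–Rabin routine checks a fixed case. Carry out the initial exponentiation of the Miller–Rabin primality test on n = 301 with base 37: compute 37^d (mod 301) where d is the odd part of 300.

n − 1 = 300 = 2^2 · 75, so s = 2 and d = 75.
Repeated squaring mod 301: 37^1 ≡ 37, 37^2 ≡ 165, 37^4 ≡ 135, 37^8 ≡ 165, 37^16 ≡ 135, 37^32 ≡ 165, 37^64 ≡ 135.
75 = 64 + 8 + 2 + 1, so 37^75 ≡ 135·165·165·37 ≡ 85 (mod 301).

85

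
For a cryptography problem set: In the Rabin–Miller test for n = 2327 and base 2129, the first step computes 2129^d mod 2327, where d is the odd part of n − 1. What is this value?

1226

n − 1 = 2326 = 2^1 · 1163, so s = 1 and d = 1163.
By repeated squaring, 2129^1163 ≡ 1226 (mod 2327).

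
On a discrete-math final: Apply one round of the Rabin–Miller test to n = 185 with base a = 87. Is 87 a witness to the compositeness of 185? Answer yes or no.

yes

n − 1 = 184 = 2^3 · 23, so s = 3 and d = 23.
Repeated squaring mod 185: 87^1 ≡ 87, 87^2 ≡ 169, 87^4 ≡ 71, 87^8 ≡ 46, 87^16 ≡ 81.
23 = 16 + 4 + 2 + 1, so 87^23 ≡ 81·71·169·87 ≡ 113 (mod 185).
x_0 = 87^23 mod 185 = 113.
x_0 is neither 1 nor 184, so continue squaring.
x_1 = 113^2 mod 185 = 4.
x_2 = 4^2 mod 185 = 16.
Reached i = s−1 = 2 without hitting −1: 87 is a Miller–Rabin witness and 185 is composite.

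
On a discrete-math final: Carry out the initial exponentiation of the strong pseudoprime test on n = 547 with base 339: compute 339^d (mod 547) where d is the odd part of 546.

n − 1 = 546 = 2^1 · 273, so s = 1 and d = 273.
339^273 mod 547 = 546.

546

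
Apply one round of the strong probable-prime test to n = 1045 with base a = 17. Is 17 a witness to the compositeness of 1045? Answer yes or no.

yes

n − 1 = 1044 = 2^2 · 261, so s = 2 and d = 261.
x_0 = 17^261 mod 1045 = 457.
x_0 is neither 1 nor 1044, so continue squaring.
x_1 = 457^2 mod 1045 = 894.
Reached i = s−1 = 1 without hitting −1: 17 is a Miller–Rabin witness and 1045 is composite.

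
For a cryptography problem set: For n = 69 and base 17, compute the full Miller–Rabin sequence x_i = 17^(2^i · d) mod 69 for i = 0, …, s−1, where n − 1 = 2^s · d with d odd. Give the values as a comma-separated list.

11, 52

n − 1 = 68 = 2^2 · 17, so s = 2 and d = 17.
x_0 = 17^17 mod 69 = 11.
x_1 = 11^2 mod 69 = 52.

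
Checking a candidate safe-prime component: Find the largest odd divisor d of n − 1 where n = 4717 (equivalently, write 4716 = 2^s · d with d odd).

1179

Halving: 4716 → 2358 → 1179; 1179 is odd.
So 4716 = 2^2 · 1179.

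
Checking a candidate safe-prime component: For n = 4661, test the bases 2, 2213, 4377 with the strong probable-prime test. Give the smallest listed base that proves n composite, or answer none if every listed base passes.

2

n − 1 = 4660 = 2^2 · 1165, so s = 2 and d = 1165.
Base 2: x_0 = 2^1165 mod 4661 = 2333. x_0 is neither 1 nor 4660, so continue squaring. x_1 = 2333^2 mod 4661 = 3502. Reached i = s−1 = 1 without hitting −1: 2 is a Miller–Rabin witness and 4661 is composite.
Base 2213: x_0 = 2213^1165 mod 4661 = 791. x_0 is neither 1 nor 4660, so continue squaring. x_1 = 791^2 mod 4661 = 1107. Reached i = s−1 = 1 without hitting −1: 2213 is a Miller–Rabin witness and 4661 is composite.
Base 4377: x_0 = 4377^1165 mod 4661 = 2164. x_0 is neither 1 nor 4660, so continue squaring. x_1 = 2164^2 mod 4661 = 3252. Reached i = s−1 = 1 without hitting −1: 4377 is a Miller–Rabin witness and 4661 is composite.
The smallest witness among the given bases is 2.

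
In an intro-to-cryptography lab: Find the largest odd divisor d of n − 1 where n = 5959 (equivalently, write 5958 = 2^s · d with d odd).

2979

Halving: 5958 → 2979; 2979 is odd.
So 5958 = 2^1 · 2979.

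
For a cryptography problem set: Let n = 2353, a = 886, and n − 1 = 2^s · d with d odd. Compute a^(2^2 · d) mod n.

n − 1 = 2352 = 2^4 · 147, so s = 4 and d = 147.
x_0 = 886^147 mod 2353 = 2010.
x_1 = 2010^2 mod 2353 = 2352.
x_2 = 2352^2 mod 2353 = 1.

1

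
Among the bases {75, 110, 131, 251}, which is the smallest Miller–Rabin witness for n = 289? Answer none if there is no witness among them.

none

n − 1 = 288 = 2^5 · 9, so s = 5 and d = 9.
Base 75: x_0 = 75^9 mod 289 = 214. x_0 is neither 1 nor 288, so continue squaring. x_1 = 214^2 mod 289 = 134. x_2 = 134^2 mod 289 = 38. x_3 = 38^2 mod 289 = 288. x_3 ≡ −1, so 75 is not a witness.
Base 110: x_0 = 110^9 mod 289 = 110. x_0 is neither 1 nor 288, so continue squaring. x_1 = 110^2 mod 289 = 251. x_2 = 251^2 mod 289 = 288. x_2 ≡ −1, so 110 is not a witness.
Base 131: x_0 = 131^9 mod 289 = 158. x_0 is neither 1 nor 288, so continue squaring. x_1 = 158^2 mod 289 = 110. x_2 = 110^2 mod 289 = 251. x_3 = 251^2 mod 289 = 288. x_3 ≡ −1, so 131 is not a witness.
Base 251: x_0 = 251^9 mod 289 = 251. x_0 is neither 1 nor 288, so continue squaring. x_1 = 251^2 mod 289 = 288. x_1 ≡ −1, so 251 is not a witness.
No listed base is a witness for 289.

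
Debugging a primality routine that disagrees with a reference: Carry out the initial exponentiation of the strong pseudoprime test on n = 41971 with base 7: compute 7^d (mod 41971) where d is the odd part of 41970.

15904

n − 1 = 41970 = 2^1 · 20985, so s = 1 and d = 20985.
7^20985 mod 41971 = 15904.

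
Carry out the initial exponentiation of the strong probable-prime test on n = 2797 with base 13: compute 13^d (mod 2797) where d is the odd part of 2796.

2194

n − 1 = 2796 = 2^2 · 699, so s = 2 and d = 699.
Repeated squaring mod 2797: 13^1 ≡ 13, 13^2 ≡ 169, 13^4 ≡ 591, 13^8 ≡ 2453, 13^16 ≡ 862, 13^32 ≡ 1839, 13^64 ≡ 348, 13^128 ≡ 833, 13^256 ≡ 233, 13^512 ≡ 1146.
699 = 512 + 128 + 32 + 16 + 8 + 2 + 1, so 13^699 ≡ 1146·833·1839·862·2453·169·13 ≡ 2194 (mod 2797).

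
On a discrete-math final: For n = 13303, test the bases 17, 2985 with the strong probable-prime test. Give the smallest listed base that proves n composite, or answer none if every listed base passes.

17

n − 1 = 13302 = 2^1 · 6651, so s = 1 and d = 6651.
Base 17: x_0 = 17^6651 mod 13303 = 6364. x_0 ∉ {1, 13302} and s = 1, so 17 is a Miller–Rabin witness and 13303 is composite.
Base 2985: x_0 = 2985^6651 mod 13303 = 746. x_0 ∉ {1, 13302} and s = 1, so 2985 is a Miller–Rabin witness and 13303 is composite.
The smallest witness among the given bases is 17.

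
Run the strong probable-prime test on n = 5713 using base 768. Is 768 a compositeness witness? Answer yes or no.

n − 1 = 5712 = 2^4 · 357, so s = 4 and d = 357.
x_0 = 768^357 mod 5713 = 3729.
x_0 is neither 1 nor 5712, so continue squaring.
x_1 = 3729^2 mod 5713 = 5712.
x_1 ≡ −1, so 768 is not a witness.

no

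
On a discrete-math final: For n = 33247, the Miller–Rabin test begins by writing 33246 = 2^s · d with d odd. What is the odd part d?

16623

Halving: 33246 → 16623; 16623 is odd.
So 33246 = 2^1 · 16623.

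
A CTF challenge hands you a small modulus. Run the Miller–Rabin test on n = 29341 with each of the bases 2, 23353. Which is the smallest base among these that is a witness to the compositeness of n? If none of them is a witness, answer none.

n − 1 = 29340 = 2^2 · 7335, so s = 2 and d = 7335.
Base 2: x_0 = 2^7335 mod 29341 = 26424. x_0 is neither 1 nor 29340, so continue squaring. x_1 = 26424^2 mod 29341 = 29340. x_1 ≡ −1, so 2 is not a witness.
Base 23353: x_0 = 23353^7335 mod 29341 = 18494. x_0 is neither 1 nor 29340, so continue squaring. x_1 = 18494^2 mod 29341 = 29340. x_1 ≡ −1, so 23353 is not a witness.
No listed base is a witness for 29341.

none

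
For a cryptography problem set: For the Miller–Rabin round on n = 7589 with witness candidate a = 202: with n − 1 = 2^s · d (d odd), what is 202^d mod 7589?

3270

n − 1 = 7588 = 2^2 · 1897, so s = 2 and d = 1897.
By repeated squaring, 202^1897 ≡ 3270 (mod 7589).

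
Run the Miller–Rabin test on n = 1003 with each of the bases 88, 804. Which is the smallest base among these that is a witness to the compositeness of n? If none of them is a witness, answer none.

n − 1 = 1002 = 2^1 · 501, so s = 1 and d = 501.
Base 88: x_0 = 88^501 mod 1003 = 770. x_0 ∉ {1, 1002} and s = 1, so 88 is a Miller–Rabin witness and 1003 is composite.
Base 804: x_0 = 804^501 mod 1003 = 150. x_0 ∉ {1, 1002} and s = 1, so 804 is a Miller–Rabin witness and 1003 is composite.
The smallest witness among the given bases is 88.

88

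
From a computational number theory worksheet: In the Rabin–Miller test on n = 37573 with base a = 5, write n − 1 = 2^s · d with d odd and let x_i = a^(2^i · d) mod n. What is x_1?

37572

n − 1 = 37572 = 2^2 · 9393, so s = 2 and d = 9393.
x_0 = 5^9393 mod 37573 = 14601.
x_1 = 14601^2 mod 37573 = 37572.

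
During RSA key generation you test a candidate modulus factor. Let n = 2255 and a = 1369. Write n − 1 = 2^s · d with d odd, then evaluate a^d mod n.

n − 1 = 2254 = 2^1 · 1127, so s = 1 and d = 1127.
Repeated squaring mod 2255: 1369^1 ≡ 1369, 1369^2 ≡ 256, 1369^4 ≡ 141, 1369^8 ≡ 1841, 1369^16 ≡ 16, 1369^32 ≡ 256, 1369^64 ≡ 141, 1369^128 ≡ 1841, 1369^256 ≡ 16, 1369^512 ≡ 256, 1369^1024 ≡ 141.
1127 = 1024 + 64 + 32 + 4 + 2 + 1, so 1369^1127 ≡ 141·141·256·141·256·1369 ≡ 1609 (mod 2255).

1609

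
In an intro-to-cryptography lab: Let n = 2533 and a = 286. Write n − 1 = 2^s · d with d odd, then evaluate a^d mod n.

n − 1 = 2532 = 2^2 · 633, so s = 2 and d = 633.
286^633 mod 2533 = 802.

802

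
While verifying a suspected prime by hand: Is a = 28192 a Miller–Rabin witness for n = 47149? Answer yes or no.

n − 1 = 47148 = 2^2 · 11787, so s = 2 and d = 11787.
Repeated squaring mod 47149: 28192^1 ≡ 28192, 28192^2 ≡ 45320, 28192^4 ≡ 44811, 28192^8 ≡ 44109, 28192^16 ≡ 396, 28192^32 ≡ 15369, 28192^64 ≡ 36820, 28192^128 ≡ 37203, 28192^256 ≡ 4314, 28192^512 ≡ 33890, 28192^1024 ≡ 29609, 28192^2048 ≡ 4375, 28192^4096 ≡ 45280, 28192^8192 ≡ 4135.
11787 = 8192 + 2048 + 1024 + 512 + 8 + 2 + 1, so 28192^11787 ≡ 4135·4375·29609·33890·44109·45320·28192 ≡ 1 (mod 47149).
x_0 = 28192^11787 mod 47149 = 1.
x_0 = 1, so 28192 is not a witness.

no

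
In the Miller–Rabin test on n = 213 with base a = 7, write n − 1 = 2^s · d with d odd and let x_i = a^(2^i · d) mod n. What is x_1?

n − 1 = 212 = 2^2 · 53, so s = 2 and d = 53.
x_0 = 7^53 mod 213 = 205.
x_1 = 205^2 mod 213 = 64.

64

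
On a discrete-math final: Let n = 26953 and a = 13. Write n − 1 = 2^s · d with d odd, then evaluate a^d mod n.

26952

n − 1 = 26952 = 2^3 · 3369, so s = 3 and d = 3369.
Repeated squaring mod 26953: 13^1 ≡ 13, 13^2 ≡ 169, 13^4 ≡ 1608, 13^8 ≡ 25129, 13^16 ≡ 11757, 13^32 ≡ 12065, 13^64 ≡ 18025, 13^128 ≡ 9163, 13^256 ≡ 1974, 13^512 ≡ 15444, 13^1024 ≡ 10039, 13^2048 ≡ 4254.
3369 = 2048 + 1024 + 256 + 32 + 8 + 1, so 13^3369 ≡ 4254·10039·1974·12065·25129·13 ≡ 26952 (mod 26953).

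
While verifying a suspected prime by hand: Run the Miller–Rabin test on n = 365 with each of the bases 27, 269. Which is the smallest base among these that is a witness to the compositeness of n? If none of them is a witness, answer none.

269

n − 1 = 364 = 2^2 · 91, so s = 2 and d = 91.
Base 27: x_0 = 27^91 mod 365 = 338. x_0 is neither 1 nor 364, so continue squaring. x_1 = 338^2 mod 365 = 364. x_1 ≡ −1, so 27 is not a witness.
Base 269: x_0 = 269^91 mod 365 = 169. x_0 is neither 1 nor 364, so continue squaring. x_1 = 169^2 mod 365 = 91. Reached i = s−1 = 1 without hitting −1: 269 is a Miller–Rabin witness and 365 is composite.
The smallest witness among the given bases is 269.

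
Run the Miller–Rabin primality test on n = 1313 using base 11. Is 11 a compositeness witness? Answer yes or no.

yes

n − 1 = 1312 = 2^5 · 41, so s = 5 and d = 41.
Repeated squaring mod 1313: 11^1 ≡ 11, 11^2 ≡ 121, 11^4 ≡ 198, 11^8 ≡ 1127, 11^16 ≡ 458, 11^32 ≡ 997.
41 = 32 + 8 + 1, so 11^41 ≡ 997·1127·11 ≡ 540 (mod 1313).
x_0 = 11^41 mod 1313 = 540.
x_0 is neither 1 nor 1312, so continue squaring.
x_1 = 540^2 mod 1313 = 114.
x_2 = 114^2 mod 1313 = 1179.
x_3 = 1179^2 mod 1313 = 887.
x_4 = 887^2 mod 1313 = 282.
Reached i = s−1 = 4 without hitting −1: 11 is a Miller–Rabin witness and 1313 is composite.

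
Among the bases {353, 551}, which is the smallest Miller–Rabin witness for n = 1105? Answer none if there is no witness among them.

n − 1 = 1104 = 2^4 · 69, so s = 4 and d = 69.
Base 353: x_0 = 353^69 mod 1105 = 863. x_0 is neither 1 nor 1104, so continue squaring. x_1 = 863^2 mod 1105 = 1104. x_1 ≡ −1, so 353 is not a witness.
Base 551: x_0 = 551^69 mod 1105 = 96. x_0 is neither 1 nor 1104, so continue squaring. x_1 = 96^2 mod 1105 = 376. x_2 = 376^2 mod 1105 = 1041. x_3 = 1041^2 mod 1105 = 781. Reached i = s−1 = 3 without hitting −1: 551 is a Miller–Rabin witness and 1105 is composite.
The smallest witness among the given bases is 551.

551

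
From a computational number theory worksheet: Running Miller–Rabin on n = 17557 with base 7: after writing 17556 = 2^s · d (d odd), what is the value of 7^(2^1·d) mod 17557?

1447

n − 1 = 17556 = 2^2 · 4389, so s = 2 and d = 4389.
x_0 = 7^4389 mod 17557 = 11965.
x_1 = 11965^2 mod 17557 = 1447.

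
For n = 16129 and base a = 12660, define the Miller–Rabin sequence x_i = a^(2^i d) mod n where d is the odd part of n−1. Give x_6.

n − 1 = 16128 = 2^8 · 63, so s = 8 and d = 63.
Repeated squaring mod 16129: 12660^1 ≡ 12660, 12660^2 ≡ 1727, 12660^4 ≡ 14793, 12660^8 ≡ 10706, 12660^16 ≡ 5762, 12660^32 ≡ 7162.
63 = 32 + 16 + 8 + 4 + 2 + 1, so 12660^63 ≡ 7162·5762·10706·14793·1727·12660 ≡ 14733 (mod 16129).
x_0 = 14733.
x_1 = 14733^2 mod 16129 = 13336.
x_2 = 13336^2 mod 16129 = 10542.
x_3 = 10542^2 mod 16129 = 4954.
x_4 = 4954^2 mod 16129 = 9907.
x_5 = 9907^2 mod 16129 = 3684.
x_6 = 3684^2 mod 16129 = 7367.

7367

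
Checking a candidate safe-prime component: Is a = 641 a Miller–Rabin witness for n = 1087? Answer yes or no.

n − 1 = 1086 = 2^1 · 543, so s = 1 and d = 543.
x_0 = 641^543 mod 1087 = 1086.
x_0 = 1086 ≡ −1, so 641 is not a witness.

no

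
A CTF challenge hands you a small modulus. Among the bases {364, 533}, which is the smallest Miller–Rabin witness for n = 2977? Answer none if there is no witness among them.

364

n − 1 = 2976 = 2^5 · 93, so s = 5 and d = 93.
Base 364: x_0 = 364^93 mod 2977 = 1144. x_0 is neither 1 nor 2976, so continue squaring. x_1 = 1144^2 mod 2977 = 1833. x_2 = 1833^2 mod 2977 = 1833. x_3 = 1833^2 mod 2977 = 1833. x_4 = 1833^2 mod 2977 = 1833. Reached i = s−1 = 4 without hitting −1: 364 is a Miller–Rabin witness and 2977 is composite.
Base 533: x_0 = 533^93 mod 2977 = 104. x_0 is neither 1 nor 2976, so continue squaring. x_1 = 104^2 mod 2977 = 1885. x_2 = 1885^2 mod 2977 = 1664. x_3 = 1664^2 mod 2977 = 286. x_4 = 286^2 mod 2977 = 1417. Reached i = s−1 = 4 without hitting −1: 533 is a Miller–Rabin witness and 2977 is composite.
The smallest witness among the given bases is 364.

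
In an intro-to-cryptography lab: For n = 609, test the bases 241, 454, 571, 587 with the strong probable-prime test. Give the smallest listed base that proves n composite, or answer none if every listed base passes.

n − 1 = 608 = 2^5 · 19, so s = 5 and d = 19.
Base 241: x_0 = 241^19 mod 609 = 556. x_0 is neither 1 nor 608, so continue squaring. x_1 = 556^2 mod 609 = 373. x_2 = 373^2 mod 609 = 277. x_3 = 277^2 mod 609 = 604. x_4 = 604^2 mod 609 = 25. Reached i = s−1 = 4 without hitting −1: 241 is a Miller–Rabin witness and 609 is composite.
Base 454: x_0 = 454^19 mod 609 = 559. x_0 is neither 1 nor 608, so continue squaring. x_1 = 559^2 mod 609 = 64. x_2 = 64^2 mod 609 = 442. x_3 = 442^2 mod 609 = 484. x_4 = 484^2 mod 609 = 400. Reached i = s−1 = 4 without hitting −1: 454 is a Miller–Rabin witness and 609 is composite.
Base 571: x_0 = 571^19 mod 609 = 256. x_0 is neither 1 nor 608, so continue squaring. x_1 = 256^2 mod 609 = 373. x_2 = 373^2 mod 609 = 277. x_3 = 277^2 mod 609 = 604. x_4 = 604^2 mod 609 = 25. Reached i = s−1 = 4 without hitting −1: 571 is a Miller–Rabin witness and 609 is composite.
Base 587: x_0 = 587^19 mod 609 = 335. x_0 is neither 1 nor 608, so continue squaring. x_1 = 335^2 mod 609 = 169. x_2 = 169^2 mod 609 = 547. x_3 = 547^2 mod 609 = 190. x_4 = 190^2 mod 609 = 169. Reached i = s−1 = 4 without hitting −1: 587 is a Miller–Rabin witness and 609 is composite.
The smallest witness among the given bases is 241.

241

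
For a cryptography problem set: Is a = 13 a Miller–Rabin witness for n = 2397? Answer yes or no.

n − 1 = 2396 = 2^2 · 599, so s = 2 and d = 599.
x_0 = 13^599 mod 2397 = 718.
x_0 is neither 1 nor 2396, so continue squaring.
x_1 = 718^2 mod 2397 = 169.
Reached i = s−1 = 1 without hitting −1: 13 is a Miller–Rabin witness and 2397 is composite.

yes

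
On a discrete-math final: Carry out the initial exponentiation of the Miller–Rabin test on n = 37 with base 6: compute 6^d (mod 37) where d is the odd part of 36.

6

n − 1 = 36 = 2^2 · 9, so s = 2 and d = 9.
6^9 mod 37 = 6.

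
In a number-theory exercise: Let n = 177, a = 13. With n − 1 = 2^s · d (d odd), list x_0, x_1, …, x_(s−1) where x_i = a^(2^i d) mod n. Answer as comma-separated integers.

n − 1 = 176 = 2^4 · 11, so s = 4 and d = 11.
x_0 = 13^11 mod 177 = 55.
x_1 = 55^2 mod 177 = 16.
x_2 = 16^2 mod 177 = 79.
x_3 = 79^2 mod 177 = 46.

55, 16, 79, 46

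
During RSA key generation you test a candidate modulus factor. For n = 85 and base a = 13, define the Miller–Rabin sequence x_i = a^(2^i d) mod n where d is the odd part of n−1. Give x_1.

n − 1 = 84 = 2^2 · 21, so s = 2 and d = 21.
x_0 = 13^21 mod 85 = 13.
x_1 = 13^2 mod 85 = 84.

84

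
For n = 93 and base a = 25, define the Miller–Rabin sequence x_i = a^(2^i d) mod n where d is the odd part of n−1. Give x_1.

25

n − 1 = 92 = 2^2 · 23, so s = 2 and d = 23.
Repeated squaring mod 93: 25^1 ≡ 25, 25^2 ≡ 67, 25^4 ≡ 25, 25^8 ≡ 67, 25^16 ≡ 25.
23 = 16 + 4 + 2 + 1, so 25^23 ≡ 25·25·67·25 ≡ 67 (mod 93).
x_0 = 67.
x_1 = 67^2 mod 93 = 25.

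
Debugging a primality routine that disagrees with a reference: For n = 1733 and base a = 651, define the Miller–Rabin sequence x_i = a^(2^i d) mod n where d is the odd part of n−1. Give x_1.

1732

n − 1 = 1732 = 2^2 · 433, so s = 2 and d = 433.
x_0 = 651^433 mod 1733 = 410.
x_1 = 410^2 mod 1733 = 1732.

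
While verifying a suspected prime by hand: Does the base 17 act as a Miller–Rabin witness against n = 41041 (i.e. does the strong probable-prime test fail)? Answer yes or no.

n − 1 = 41040 = 2^4 · 2565, so s = 4 and d = 2565.
Repeated squaring mod 41041: 17^1 ≡ 17, 17^2 ≡ 289, 17^4 ≡ 1439, 17^8 ≡ 18671, 17^16 ≡ 3987, 17^32 ≡ 13302, 17^64 ≡ 15453, 17^128 ≡ 18671, 17^256 ≡ 3987, 17^512 ≡ 13302, 17^1024 ≡ 15453, 17^2048 ≡ 18671.
2565 = 2048 + 512 + 4 + 1, so 17^2565 ≡ 18671·13302·1439·17 ≡ 33032 (mod 41041).
x_0 = 17^2565 mod 41041 = 33032.
x_0 is neither 1 nor 41040, so continue squaring.
x_1 = 33032^2 mod 41041 = 38039.
x_2 = 38039^2 mod 41041 = 24025.
x_3 = 24025^2 mod 41041 = 1.
x_3 = 1 but x_2 ≠ ±1, a nontrivial square root of 1 — 17 is a witness and 41041 is composite.

yes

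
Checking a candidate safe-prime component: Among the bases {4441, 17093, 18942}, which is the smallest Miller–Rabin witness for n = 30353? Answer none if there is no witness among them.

n − 1 = 30352 = 2^4 · 1897, so s = 4 and d = 1897.
Base 4441: x_0 = 4441^1897 mod 30353 = 30352. x_0 = 30352 ≡ −1, so 4441 is not a witness.
Base 17093: x_0 = 17093^1897 mod 30353 = 17931. x_0 is neither 1 nor 30352, so continue squaring. x_1 = 17931^2 mod 30353 = 21785. x_2 = 21785^2 mod 30353 = 17070. x_3 = 17070^2 mod 30353 = 26453. Reached i = s−1 = 3 without hitting −1: 17093 is a Miller–Rabin witness and 30353 is composite.
Base 18942: x_0 = 18942^1897 mod 30353 = 20720. x_0 is neither 1 nor 30352, so continue squaring. x_1 = 20720^2 mod 30353 = 5568. x_2 = 5568^2 mod 30353 = 12211. x_3 = 12211^2 mod 30353 = 14585. Reached i = s−1 = 3 without hitting −1: 18942 is a Miller–Rabin witness and 30353 is composite.
The smallest witness among the given bases is 17093.

17093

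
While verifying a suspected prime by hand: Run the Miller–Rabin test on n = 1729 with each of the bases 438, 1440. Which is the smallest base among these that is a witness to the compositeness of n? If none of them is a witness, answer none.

none

n − 1 = 1728 = 2^6 · 27, so s = 6 and d = 27.
Base 438: x_0 = 438^27 mod 1729 = 1. x_0 = 1, so 438 is not a witness.
Base 1440: x_0 = 1440^27 mod 1729 = 1728. x_0 = 1728 ≡ −1, so 1440 is not a witness.
No listed base is a witness for 1729.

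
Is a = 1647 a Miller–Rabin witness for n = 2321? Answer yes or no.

yes

n − 1 = 2320 = 2^4 · 145, so s = 4 and d = 145.
x_0 = 1647^145 mod 2321 = 384.
x_0 is neither 1 nor 2320, so continue squaring.
x_1 = 384^2 mod 2321 = 1233.
x_2 = 1233^2 mod 2321 = 34.
x_3 = 34^2 mod 2321 = 1156.
Reached i = s−1 = 3 without hitting −1: 1647 is a Miller–Rabin witness and 2321 is composite.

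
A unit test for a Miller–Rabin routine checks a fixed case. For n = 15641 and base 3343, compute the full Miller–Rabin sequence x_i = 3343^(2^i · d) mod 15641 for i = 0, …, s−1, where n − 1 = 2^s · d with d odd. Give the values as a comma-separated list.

n − 1 = 15640 = 2^3 · 1955, so s = 3 and d = 1955.
x_0 = 3343^1955 mod 15641 = 9533.
x_1 = 9533^2 mod 15641 = 3879.
x_2 = 3879^2 mod 15641 = 15640.

9533, 3879, 15640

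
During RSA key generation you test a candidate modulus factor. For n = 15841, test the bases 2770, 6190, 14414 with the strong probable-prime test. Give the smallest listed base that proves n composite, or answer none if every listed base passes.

6190

n − 1 = 15840 = 2^5 · 495, so s = 5 and d = 495.
Base 2770: x_0 = 2770^495 mod 15841 = 15840. x_0 = 15840 ≡ −1, so 2770 is not a witness.
Base 6190: x_0 = 6190^495 mod 15841 = 11159. x_0 is neither 1 nor 15840, so continue squaring. x_1 = 11159^2 mod 15841 = 13021. x_2 = 13021^2 mod 15841 = 218. x_3 = 218^2 mod 15841 = 1. x_3 = 1 but x_2 ≠ ±1, a nontrivial square root of 1 — 6190 is a witness and 15841 is composite.
Base 14414: x_0 = 14414^495 mod 15841 = 12461. x_0 is neither 1 nor 15840, so continue squaring. x_1 = 12461^2 mod 15841 = 3039. x_2 = 3039^2 mod 15841 = 218. x_3 = 218^2 mod 15841 = 1. x_3 = 1 but x_2 ≠ ±1, a nontrivial square root of 1 — 14414 is a witness and 15841 is composite.
The smallest witness among the given bases is 6190.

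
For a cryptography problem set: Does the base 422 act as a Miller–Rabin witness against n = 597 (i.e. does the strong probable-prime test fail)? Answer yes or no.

n − 1 = 596 = 2^2 · 149, so s = 2 and d = 149.
Repeated squaring mod 597: 422^1 ≡ 422, 422^2 ≡ 178, 422^4 ≡ 43, 422^8 ≡ 58, 422^16 ≡ 379, 422^32 ≡ 361, 422^64 ≡ 175, 422^128 ≡ 178.
149 = 128 + 16 + 4 + 1, so 422^149 ≡ 178·379·43·422 ≡ 236 (mod 597).
x_0 = 422^149 mod 597 = 236.
x_0 is neither 1 nor 596, so continue squaring.
x_1 = 236^2 mod 597 = 175.
Reached i = s−1 = 1 without hitting −1: 422 is a Miller–Rabin witness and 597 is composite.

yes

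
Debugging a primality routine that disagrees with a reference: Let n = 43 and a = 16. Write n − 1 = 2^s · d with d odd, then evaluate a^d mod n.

n − 1 = 42 = 2^1 · 21, so s = 1 and d = 21.
16^21 mod 43 = 1.

1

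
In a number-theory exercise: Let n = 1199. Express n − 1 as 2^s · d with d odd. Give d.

599

Halving: 1198 → 599; 599 is odd.
So 1198 = 2^1 · 599.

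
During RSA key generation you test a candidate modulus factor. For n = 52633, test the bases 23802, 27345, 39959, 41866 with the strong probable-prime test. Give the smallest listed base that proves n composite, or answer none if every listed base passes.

27345

n − 1 = 52632 = 2^3 · 6579, so s = 3 and d = 6579.
Base 23802: x_0 = 23802^6579 mod 52633 = 1. x_0 = 1, so 23802 is not a witness.
Base 27345: x_0 = 27345^6579 mod 52633 = 36875. x_0 is neither 1 nor 52632, so continue squaring. x_1 = 36875^2 mod 52633 = 44703. x_2 = 44703^2 mod 52633 = 41098. Reached i = s−1 = 2 without hitting −1: 27345 is a Miller–Rabin witness and 52633 is composite.
Base 39959: x_0 = 39959^6579 mod 52633 = 10198. x_0 is neither 1 nor 52632, so continue squaring. x_1 = 10198^2 mod 52633 = 49029. x_2 = 49029^2 mod 52633 = 41098. Reached i = s−1 = 2 without hitting −1: 39959 is a Miller–Rabin witness and 52633 is composite.
Base 41866: x_0 = 41866^6579 mod 52633 = 11535. x_0 is neither 1 nor 52632, so continue squaring. x_1 = 11535^2 mod 52633 = 1. x_1 = 1 but x_0 ≠ ±1, a nontrivial square root of 1 — 41866 is a witness and 52633 is composite.
The smallest witness among the given bases is 27345.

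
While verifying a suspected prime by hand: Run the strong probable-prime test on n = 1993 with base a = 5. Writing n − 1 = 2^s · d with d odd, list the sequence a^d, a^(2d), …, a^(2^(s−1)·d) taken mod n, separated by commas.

960, 834, 1992

n − 1 = 1992 = 2^3 · 249, so s = 3 and d = 249.
x_0 = 5^249 mod 1993 = 960.
x_1 = 960^2 mod 1993 = 834.
x_2 = 834^2 mod 1993 = 1992.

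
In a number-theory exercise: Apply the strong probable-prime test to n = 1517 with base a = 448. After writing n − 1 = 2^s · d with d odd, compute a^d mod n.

n − 1 = 1516 = 2^2 · 379, so s = 2 and d = 379.
448^379 mod 1517 = 670.

670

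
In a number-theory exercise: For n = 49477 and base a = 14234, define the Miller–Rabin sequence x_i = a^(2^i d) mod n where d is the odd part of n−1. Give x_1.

n − 1 = 49476 = 2^2 · 12369, so s = 2 and d = 12369.
Repeated squaring mod 49477: 14234^1 ≡ 14234, 14234^2 ≡ 47918, 14234^4 ≡ 6108, 14234^8 ≡ 2006, 14234^16 ≡ 16399, 14234^32 ≡ 19706, 14234^64 ≡ 30940, 14234^128 ≡ 2604, 14234^256 ≡ 2467, 14234^512 ≡ 418, 14234^1024 ≡ 26293, 14234^2048 ≡ 29205, 14234^4096 ≡ 47499, 14234^8192 ≡ 3801.
12369 = 8192 + 4096 + 64 + 16 + 1, so 14234^12369 ≡ 3801·47499·30940·16399·14234 ≡ 1 (mod 49477).
x_0 = 1.
x_1 = 1^2 mod 49477 = 1.

1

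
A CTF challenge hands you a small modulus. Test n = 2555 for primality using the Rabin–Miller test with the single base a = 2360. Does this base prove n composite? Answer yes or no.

yes

n − 1 = 2554 = 2^1 · 1277, so s = 1 and d = 1277.
x_0 = 2360^1277 mod 2555 = 295.
x_0 ∉ {1, 2554} and s = 1, so 2360 is a Miller–Rabin witness and 2555 is composite.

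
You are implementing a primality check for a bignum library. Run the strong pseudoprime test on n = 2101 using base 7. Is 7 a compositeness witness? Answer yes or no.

n − 1 = 2100 = 2^2 · 525, so s = 2 and d = 525.
Repeated squaring mod 2101: 7^1 ≡ 7, 7^2 ≡ 49, 7^4 ≡ 300, 7^8 ≡ 1758, 7^16 ≡ 2094, 7^32 ≡ 49, 7^64 ≡ 300, 7^128 ≡ 1758, 7^256 ≡ 2094, 7^512 ≡ 49.
525 = 512 + 8 + 4 + 1, so 7^525 ≡ 49·1758·300·7 ≡ 2100 (mod 2101).
x_0 = 7^525 mod 2101 = 2100.
x_0 = 2100 ≡ −1, so 7 is not a witness.

no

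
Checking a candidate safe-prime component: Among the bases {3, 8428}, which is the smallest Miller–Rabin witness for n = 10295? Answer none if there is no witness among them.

n − 1 = 10294 = 2^1 · 5147, so s = 1 and d = 5147.
Base 3: x_0 = 3^5147 mod 10295 = 5547. x_0 ∉ {1, 10294} and s = 1, so 3 is a Miller–Rabin witness and 10295 is composite.
Base 8428: x_0 = 8428^5147 mod 10295 = 4062. x_0 ∉ {1, 10294} and s = 1, so 8428 is a Miller–Rabin witness and 10295 is composite.
The smallest witness among the given bases is 3.

3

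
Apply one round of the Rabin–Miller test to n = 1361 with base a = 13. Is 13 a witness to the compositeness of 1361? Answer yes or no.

n − 1 = 1360 = 2^4 · 85, so s = 4 and d = 85.
x_0 = 13^85 mod 1361 = 1360.
x_0 = 1360 ≡ −1, so 13 is not a witness.

no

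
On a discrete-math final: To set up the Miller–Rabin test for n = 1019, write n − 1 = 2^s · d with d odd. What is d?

509

Halving: 1018 → 509; 509 is odd.
So 1018 = 2^1 · 509.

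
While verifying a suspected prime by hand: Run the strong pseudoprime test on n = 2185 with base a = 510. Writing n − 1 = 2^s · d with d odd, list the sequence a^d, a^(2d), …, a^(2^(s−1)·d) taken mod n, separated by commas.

220, 330, 1835

n − 1 = 2184 = 2^3 · 273, so s = 3 and d = 273.
x_0 = 510^273 mod 2185 = 220.
x_1 = 220^2 mod 2185 = 330.
x_2 = 330^2 mod 2185 = 1835.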